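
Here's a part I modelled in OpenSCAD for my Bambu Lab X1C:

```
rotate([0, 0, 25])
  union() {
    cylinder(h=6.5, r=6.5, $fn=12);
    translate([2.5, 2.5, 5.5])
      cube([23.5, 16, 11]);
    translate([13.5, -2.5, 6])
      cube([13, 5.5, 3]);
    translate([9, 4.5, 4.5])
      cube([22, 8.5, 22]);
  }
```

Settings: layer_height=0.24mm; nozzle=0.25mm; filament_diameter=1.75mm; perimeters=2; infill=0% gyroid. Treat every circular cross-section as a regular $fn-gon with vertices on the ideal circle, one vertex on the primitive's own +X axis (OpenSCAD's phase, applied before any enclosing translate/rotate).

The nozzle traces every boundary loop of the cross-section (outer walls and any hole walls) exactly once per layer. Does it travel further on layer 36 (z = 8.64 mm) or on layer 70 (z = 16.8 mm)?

Layer 36 (z = 8.64): the cylinder does not reach this height (z outside [0, 6.5]); the cube at (2.5, 2.5) is present — its section is the full 23.5×16 rectangle (perimeter 79.00 mm); the cube at (13.5, -2.5) is present — its section is the full 13×5.5 rectangle (perimeter 37.00 mm); the 22×8.5 cube at (9, 4.5) contributes its full rectangle (perimeter 61.00 mm); Combining (union): the regions partially overlap (shared area 150.75 mm²), so the edge portions inside another operand are dropped and the merged outline is re-measured after clipping — boundary = 100.00 mm; (whole slice rotated 25° about Z — lengths, areas and connectivity unchanged). So its perimeter = 100.00 mm. Layer 70 (z = 16.8): the cylinder does not reach this height (z outside [0, 6.5]); the cube at (2.5, 2.5) is absent (z outside [5.5, 16.5]); the cube at (13.5, -2.5) is absent (z outside [6, 9]); the cube at (9, 4.5) (footprint 22×8.5) is included at this height (perimeter 61.00 mm); Taking the union: only the 22×8.5 cube at (9, 4.5) is present, so the union is just that shape — boundary = 61.00 mm; (rotated 25° about Z; rotation is an isometry so areas/perimeters/island counts are preserved). So its perimeter = 61.00 mm. Layer 36 is larger (100.00 vs 61.00 mm).

layer 36 (z = 8.64 mm)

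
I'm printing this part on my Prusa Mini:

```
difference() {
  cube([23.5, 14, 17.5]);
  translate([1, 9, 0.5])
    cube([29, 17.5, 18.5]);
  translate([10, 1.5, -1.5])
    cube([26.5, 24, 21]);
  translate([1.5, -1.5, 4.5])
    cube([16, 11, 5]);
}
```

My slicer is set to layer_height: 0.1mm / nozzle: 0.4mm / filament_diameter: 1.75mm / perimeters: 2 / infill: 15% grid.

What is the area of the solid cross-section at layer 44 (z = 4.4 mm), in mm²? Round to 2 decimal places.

At z = 4.4 mm: the cube is present — its section is the full 23.5×14 rectangle (area 329.00 mm²); the cube at (1, 9) (footprint 29×17.5) is included at this height (area 507.50 mm²); the 26.5×24 cube at (10, 1.5) contributes its full rectangle (area 636.00 mm²); the cube at (1.5, -1.5) does not reach this height (z outside [4.5, 9.5]); After the difference (first − rest): starting from the 23.5×14 cube (329.00 mm²), the 29×17.5 cube at (1, 9) partially overlaps it — only the 112.50 mm² overlap (of its 507.50 mm²) is removed, clipping the outline; the 26.5×24 cube at (10, 1.5) partially overlaps it — only the 101.25 mm² overlap (of its 636.00 mm²) is removed, clipping the outline — area = 115.25 mm². Overall, the cross-section is a single solid region. Net area = 115.25 mm².

115.25 mm²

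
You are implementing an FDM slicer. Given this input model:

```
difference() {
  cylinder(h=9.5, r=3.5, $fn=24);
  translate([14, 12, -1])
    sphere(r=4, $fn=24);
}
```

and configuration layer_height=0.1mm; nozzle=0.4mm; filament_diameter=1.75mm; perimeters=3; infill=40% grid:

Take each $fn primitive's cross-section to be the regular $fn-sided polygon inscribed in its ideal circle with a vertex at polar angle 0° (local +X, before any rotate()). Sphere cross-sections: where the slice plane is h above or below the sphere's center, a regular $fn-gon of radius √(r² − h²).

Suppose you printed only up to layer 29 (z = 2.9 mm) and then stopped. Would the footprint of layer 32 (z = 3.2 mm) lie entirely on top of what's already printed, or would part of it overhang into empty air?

entirely on top

Compare the two slices. At z = 2.9: the cylinder: section is a regular 24-gon, circumradius r=3.5 (area = (24/2)·3.500²·sin(360°/24) = 38.05 mm²); the r=4 sphere at (14, 12) slices to a regular 24-gon of circumradius 0.889 (√(r²−h²) with h=3.9 from center) (area = (24/2)·0.889²·sin(360°/24) = 2.45 mm²); Subtracting the remaining from the first: starting from the r=3.5 cylinder (38.05 mm²), the r=4 sphere at (14, 12) misses the remaining region (no effect) — area = 38.05 mm². At z = 3.2: the r=3.5 cylinder gives a regular 24-gon of circumradius 3.5 (constant along its height) (area = (24/2)·3.500²·sin(360°/24) = 38.05 mm²); the sphere at (14, 12) is not intersected at this z (|z−center|=4.200 > r=4); Taking the first minus the rest: none of the subtracted shapes is present at this height, so the r=3.5 cylinder is unchanged — area = 38.05 mm². Checking containment: the cross-section at z = 3.2 is a subset of the cross-section at z = 2.9.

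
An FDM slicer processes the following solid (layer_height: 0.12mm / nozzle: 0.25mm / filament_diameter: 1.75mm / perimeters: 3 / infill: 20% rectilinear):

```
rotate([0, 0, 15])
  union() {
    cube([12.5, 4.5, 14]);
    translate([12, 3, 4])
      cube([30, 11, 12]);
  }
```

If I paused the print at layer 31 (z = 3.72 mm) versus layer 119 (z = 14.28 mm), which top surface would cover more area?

Layer 31 (z = 3.72): the cube (footprint 12.5×4.5) is included at this height (area 56.25 mm²); the cube at (12, 3) is absent (z outside [4, 16]); Combining (union): only the 12.5×4.5 cube is present, so the union is just that shape — area = 56.25 mm²; (rotated 15° about Z; rotation is an isometry so areas/perimeters/island counts are preserved). So its area = 56.25 mm². Layer 119 (z = 14.28): the cube is not intersected at this z (z outside [0, 14]); the 30×11 cube at (12, 3) contributes its full rectangle (area 330.00 mm²); Merging all regions: only the 30×11 cube at (12, 3) is present, so the union is just that shape — area = 330.00 mm²; (rotated 15° about Z; rotation is an isometry so areas/perimeters/island counts are preserved). So its area = 330.00 mm². Layer 119 is larger (330.00 vs 56.25 mm²).

layer 119 (z = 14.28 mm)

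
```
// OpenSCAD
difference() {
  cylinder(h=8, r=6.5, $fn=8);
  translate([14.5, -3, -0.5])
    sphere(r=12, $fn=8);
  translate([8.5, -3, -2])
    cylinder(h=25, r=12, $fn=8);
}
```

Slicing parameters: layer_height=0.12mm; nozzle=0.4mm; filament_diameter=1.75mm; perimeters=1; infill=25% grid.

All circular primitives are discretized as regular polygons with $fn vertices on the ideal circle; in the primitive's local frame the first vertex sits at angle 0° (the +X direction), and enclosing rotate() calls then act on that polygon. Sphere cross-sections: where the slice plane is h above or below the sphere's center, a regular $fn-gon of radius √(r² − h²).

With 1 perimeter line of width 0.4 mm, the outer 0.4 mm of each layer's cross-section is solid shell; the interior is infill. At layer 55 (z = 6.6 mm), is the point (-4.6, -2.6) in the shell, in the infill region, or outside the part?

infill

At z = 6.6 mm: the r=6.5 cylinder contributes a regular 8-gon of circumradius 6.5; the r=12 sphere at (14.5, -3) contributes a regular 8-gon of circumradius √(12²−7.1²) = 9.674; the cylinder at (8.5, -3): section is a regular 8-gon, circumradius r=12; Subtracting the remaining from the first: starting from the r=6.5 cylinder, the r=12 sphere at (14.5, -3) partially overlaps it — only the 1.52 mm² overlap (of its 264.71 mm²) is removed, clipping the outline; the r=12 cylinder at (8.5, -3) partially overlaps it — only the 81.05 mm² overlap (of its 407.29 mm²) is removed, clipping the outline — 1 connected region. Overall, the cross-section is a single solid region. The nearest boundary edge runs (-4.60, -4.60)→(-6.50, 0.00); distance from the point to it = 0.76 mm. The point is inside the cross-section and 0.76 mm from the nearest boundary — more than the 0.4 mm shell width (1 × 0.4), so it's in the infill interior.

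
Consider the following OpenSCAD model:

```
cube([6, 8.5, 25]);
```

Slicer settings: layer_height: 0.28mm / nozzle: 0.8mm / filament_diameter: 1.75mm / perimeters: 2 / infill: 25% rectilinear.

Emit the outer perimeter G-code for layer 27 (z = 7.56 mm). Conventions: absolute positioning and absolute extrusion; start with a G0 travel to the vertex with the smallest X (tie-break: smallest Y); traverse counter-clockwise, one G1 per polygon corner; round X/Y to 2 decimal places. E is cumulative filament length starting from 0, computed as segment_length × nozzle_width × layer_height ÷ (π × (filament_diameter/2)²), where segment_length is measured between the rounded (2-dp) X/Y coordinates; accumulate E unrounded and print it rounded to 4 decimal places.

At z = 7.56 mm: the 6×8.5 cube contributes its full rectangle. The outline is a single polygon with 4 vertices. Extrusion per mm of travel: 0.8 × 0.28 / (π × 0.875²) = 0.093128. Accumulating E over each segment gives final E = 2.7007.

G0 X0.00 Y0.00 Z7.56
G1 X6.00 Y0.00 E0.5588
G1 X6.00 Y8.50 E1.3504
G1 X0.00 Y8.50 E1.9091
G1 X0.00 Y0.00 E2.7007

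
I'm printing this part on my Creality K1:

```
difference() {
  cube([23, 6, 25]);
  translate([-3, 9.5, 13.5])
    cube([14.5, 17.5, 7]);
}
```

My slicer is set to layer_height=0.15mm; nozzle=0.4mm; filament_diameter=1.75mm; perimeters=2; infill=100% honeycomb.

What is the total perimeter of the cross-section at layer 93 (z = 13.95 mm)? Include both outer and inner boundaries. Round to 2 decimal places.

At z = 13.95 mm: the cube (footprint 23×6) is included at this height (perimeter 58.00 mm); the cube at (-3, 9.5) is present — its section is the full 14.5×17.5 rectangle (perimeter 64.00 mm); After the difference (first − rest): starting from the 23×6 cube, the 14.5×17.5 cube at (-3, 9.5) misses the remaining region (no effect) — boundary = 58.00 mm. Overall, the cross-section is a single solid region. Total boundary length (outer) = 58.00 mm.

58.00 mm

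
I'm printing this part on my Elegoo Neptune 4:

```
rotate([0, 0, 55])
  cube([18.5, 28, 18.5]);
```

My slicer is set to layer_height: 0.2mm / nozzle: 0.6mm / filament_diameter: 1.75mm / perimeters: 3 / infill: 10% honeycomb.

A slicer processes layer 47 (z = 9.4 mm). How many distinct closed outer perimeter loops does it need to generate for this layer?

At z = 9.4 mm: the 18.5×28 cube contributes its full rectangle; (rotated 55° about Z; rotation is an isometry so areas/perimeters/island counts are preserved). The result has 1 disconnected region.

1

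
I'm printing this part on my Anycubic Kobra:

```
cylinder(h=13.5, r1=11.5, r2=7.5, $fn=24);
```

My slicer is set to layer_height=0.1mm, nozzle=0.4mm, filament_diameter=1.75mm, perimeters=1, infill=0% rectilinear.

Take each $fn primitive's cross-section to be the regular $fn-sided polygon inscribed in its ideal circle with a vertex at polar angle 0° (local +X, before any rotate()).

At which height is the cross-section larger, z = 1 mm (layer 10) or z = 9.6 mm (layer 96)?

Layer 10 (z = 1): the cone contributes a regular 24-gon of circumradius 11.204 (interpolated between r1=11.5 and r2=7.5 at t=0.074) (area = (24/2)·11.204²·sin(360°/24) = 389.85 mm²). So its area = 389.85 mm². Layer 96 (z = 9.6): the cone (r1=11.5→r2=7.5) has section circumradius 8.656 here — a regular 24-gon (area = (24/2)·8.656²·sin(360°/24) = 232.68 mm²). So its area = 232.68 mm². Layer 10 is larger (389.85 vs 232.68 mm²).

layer 10 (z = 1 mm)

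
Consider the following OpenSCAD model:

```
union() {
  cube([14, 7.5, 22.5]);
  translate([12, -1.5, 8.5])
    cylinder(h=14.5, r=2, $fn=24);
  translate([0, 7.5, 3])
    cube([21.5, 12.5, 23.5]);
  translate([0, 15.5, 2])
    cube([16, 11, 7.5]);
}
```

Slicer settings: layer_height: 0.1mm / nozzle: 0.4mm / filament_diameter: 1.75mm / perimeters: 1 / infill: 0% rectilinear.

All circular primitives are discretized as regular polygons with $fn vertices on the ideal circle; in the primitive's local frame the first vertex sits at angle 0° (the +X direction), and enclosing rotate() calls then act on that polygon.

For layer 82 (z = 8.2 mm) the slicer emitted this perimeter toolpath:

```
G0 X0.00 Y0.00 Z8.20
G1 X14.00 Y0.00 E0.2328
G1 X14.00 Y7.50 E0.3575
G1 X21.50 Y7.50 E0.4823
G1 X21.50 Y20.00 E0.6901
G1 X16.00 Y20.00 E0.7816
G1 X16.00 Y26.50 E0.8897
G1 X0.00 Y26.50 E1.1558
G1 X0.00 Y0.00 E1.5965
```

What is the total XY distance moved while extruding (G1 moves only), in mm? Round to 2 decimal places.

Sum the Euclidean lengths of each G1 segment: total = 96.00 mm.

96.00 mm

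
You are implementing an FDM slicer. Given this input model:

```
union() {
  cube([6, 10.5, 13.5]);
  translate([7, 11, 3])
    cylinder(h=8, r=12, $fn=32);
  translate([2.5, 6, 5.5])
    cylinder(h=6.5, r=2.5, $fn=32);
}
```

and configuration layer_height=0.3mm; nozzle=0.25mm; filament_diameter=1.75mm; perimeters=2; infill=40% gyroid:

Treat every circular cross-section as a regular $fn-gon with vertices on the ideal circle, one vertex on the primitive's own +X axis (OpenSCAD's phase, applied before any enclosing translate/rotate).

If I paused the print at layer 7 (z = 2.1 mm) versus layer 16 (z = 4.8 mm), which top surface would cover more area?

Layer 7 (z = 2.1): the cube is present — its section is the full 6×10.5 rectangle (area 63.00 mm²); the cylinder at (7, 11) is not intersected at this z (z outside [3, 11]); the cylinder at (2.5, 6) is not intersected at this z (z outside [5.5, 12]); Combining (union): only the 6×10.5 cube is present, so the union is just that shape — area = 63.00 mm². So its area = 63.00 mm². Layer 16 (z = 4.8): the cube (footprint 6×10.5) is included at this height (area 63.00 mm²); the r=12 cylinder at (7, 11) contributes a regular 32-gon of circumradius 12 (area = (32/2)·12.000²·sin(360°/32) = 449.49 mm²); the cylinder at (2.5, 6) does not reach this height (z outside [5.5, 12]); Taking the union: the regions partially overlap — summed areas 512.49 mm² minus the doubly-counted overlap 61.64 mm² gives 450.85 mm² — area = 450.85 mm². So its area = 450.85 mm². Layer 16 is larger (450.85 vs 63.00 mm²).

layer 16 (z = 4.8 mm)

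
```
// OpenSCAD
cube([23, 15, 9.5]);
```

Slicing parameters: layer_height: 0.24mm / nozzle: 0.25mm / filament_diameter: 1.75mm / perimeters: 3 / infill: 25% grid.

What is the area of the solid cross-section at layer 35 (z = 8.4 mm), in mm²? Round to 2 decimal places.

At z = 8.4 mm: the cube (footprint 23×15) is included at this height (area 345.00 mm²). Overall, the cross-section is a single solid region. Net area = 345.00 mm².

345.00 mm²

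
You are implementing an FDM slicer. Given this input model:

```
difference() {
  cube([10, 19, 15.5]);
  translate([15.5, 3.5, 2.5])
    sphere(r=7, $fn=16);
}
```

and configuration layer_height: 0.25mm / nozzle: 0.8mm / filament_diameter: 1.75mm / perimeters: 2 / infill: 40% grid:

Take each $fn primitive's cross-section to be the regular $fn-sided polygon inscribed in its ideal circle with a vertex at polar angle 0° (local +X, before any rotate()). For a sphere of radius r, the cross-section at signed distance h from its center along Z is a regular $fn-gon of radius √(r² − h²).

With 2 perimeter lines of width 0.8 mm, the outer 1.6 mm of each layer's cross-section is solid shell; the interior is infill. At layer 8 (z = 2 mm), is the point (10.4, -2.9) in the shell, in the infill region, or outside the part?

At z = 2 mm: the cube (footprint 10×19) is included at this height; the r=7 sphere at (15.5, 3.5) contributes a regular 16-gon of circumradius √(7²−0.5²) = 6.982; Taking the first minus the rest: starting from the 10×19 cube, the r=7 sphere at (15.5, 3.5) partially overlaps it — only the 7.73 mm² overlap (of its 149.25 mm²) is removed, clipping the outline — 1 connected region. Overall, the cross-section is a single solid region. The nearest boundary edge runs (9.05, 0.83)→(9.60, 0.00); distance from the point to it = 3.01 mm. The point is not inside any of the regions above, so it lies outside the cross-section (3.01 mm from the nearest boundary).

outside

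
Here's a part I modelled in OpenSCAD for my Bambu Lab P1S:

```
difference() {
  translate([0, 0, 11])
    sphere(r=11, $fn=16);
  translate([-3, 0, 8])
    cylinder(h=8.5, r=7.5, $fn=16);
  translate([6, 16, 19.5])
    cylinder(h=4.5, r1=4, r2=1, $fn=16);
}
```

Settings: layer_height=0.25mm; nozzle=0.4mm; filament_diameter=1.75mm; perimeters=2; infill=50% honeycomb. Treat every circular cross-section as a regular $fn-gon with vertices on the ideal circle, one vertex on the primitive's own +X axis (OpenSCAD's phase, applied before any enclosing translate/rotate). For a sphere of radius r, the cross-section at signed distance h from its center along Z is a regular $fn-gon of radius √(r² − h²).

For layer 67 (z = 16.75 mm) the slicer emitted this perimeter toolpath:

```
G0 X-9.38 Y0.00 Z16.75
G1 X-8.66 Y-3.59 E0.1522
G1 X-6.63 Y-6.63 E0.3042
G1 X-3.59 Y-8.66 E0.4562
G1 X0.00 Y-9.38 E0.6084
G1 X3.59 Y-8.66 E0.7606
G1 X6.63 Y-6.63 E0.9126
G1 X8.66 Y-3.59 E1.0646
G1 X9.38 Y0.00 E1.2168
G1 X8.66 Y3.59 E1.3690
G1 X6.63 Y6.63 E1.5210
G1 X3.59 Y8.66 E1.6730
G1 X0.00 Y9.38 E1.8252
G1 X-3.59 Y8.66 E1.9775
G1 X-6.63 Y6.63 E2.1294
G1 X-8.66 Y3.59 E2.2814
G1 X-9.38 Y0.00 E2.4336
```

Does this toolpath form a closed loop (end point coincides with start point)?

yes

Start point (G0): (-9.38, 0.00). End point (last G1): the path returns to the start — closed.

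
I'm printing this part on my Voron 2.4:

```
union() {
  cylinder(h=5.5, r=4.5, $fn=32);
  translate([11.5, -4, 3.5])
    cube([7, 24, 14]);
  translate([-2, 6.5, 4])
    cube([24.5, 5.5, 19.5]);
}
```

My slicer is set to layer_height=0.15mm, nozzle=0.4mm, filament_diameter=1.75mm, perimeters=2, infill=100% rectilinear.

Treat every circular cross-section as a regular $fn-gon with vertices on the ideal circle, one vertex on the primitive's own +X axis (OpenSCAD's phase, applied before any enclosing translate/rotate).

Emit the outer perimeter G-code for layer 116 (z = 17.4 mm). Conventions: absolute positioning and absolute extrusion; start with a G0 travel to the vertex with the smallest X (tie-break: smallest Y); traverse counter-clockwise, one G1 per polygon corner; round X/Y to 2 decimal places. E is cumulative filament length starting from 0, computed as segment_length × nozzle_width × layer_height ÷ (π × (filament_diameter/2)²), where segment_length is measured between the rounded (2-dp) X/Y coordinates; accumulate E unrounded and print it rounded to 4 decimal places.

At z = 17.4 mm: the cylinder is absent (z outside [0, 5.5]); the cube at (11.5, -4) (footprint 7×24) is included at this height; the 24.5×5.5 cube at (-2, 6.5) contributes its full rectangle; Taking the union: the regions partially overlap (shared area 38.50 mm²), so overlapping operands fuse into one piece — 1 connected region. The outline is a single polygon with 12 vertices. Extrusion per mm of travel: 0.4 × 0.15 / (π × 0.875²) = 0.024945. Accumulating E over each segment gives final E = 2.4197.

G0 X-2.00 Y6.50 Z17.40
G1 X11.50 Y6.50 E0.3368
G1 X11.50 Y-4.00 E0.5987
G1 X18.50 Y-4.00 E0.7733
G1 X18.50 Y6.50 E1.0352
G1 X22.50 Y6.50 E1.1350
G1 X22.50 Y12.00 E1.2722
G1 X18.50 Y12.00 E1.3720
G1 X18.50 Y20.00 E1.5715
G1 X11.50 Y20.00 E1.7462
G1 X11.50 Y12.00 E1.9457
G1 X-2.00 Y12.00 E2.2825
G1 X-2.00 Y6.50 E2.4197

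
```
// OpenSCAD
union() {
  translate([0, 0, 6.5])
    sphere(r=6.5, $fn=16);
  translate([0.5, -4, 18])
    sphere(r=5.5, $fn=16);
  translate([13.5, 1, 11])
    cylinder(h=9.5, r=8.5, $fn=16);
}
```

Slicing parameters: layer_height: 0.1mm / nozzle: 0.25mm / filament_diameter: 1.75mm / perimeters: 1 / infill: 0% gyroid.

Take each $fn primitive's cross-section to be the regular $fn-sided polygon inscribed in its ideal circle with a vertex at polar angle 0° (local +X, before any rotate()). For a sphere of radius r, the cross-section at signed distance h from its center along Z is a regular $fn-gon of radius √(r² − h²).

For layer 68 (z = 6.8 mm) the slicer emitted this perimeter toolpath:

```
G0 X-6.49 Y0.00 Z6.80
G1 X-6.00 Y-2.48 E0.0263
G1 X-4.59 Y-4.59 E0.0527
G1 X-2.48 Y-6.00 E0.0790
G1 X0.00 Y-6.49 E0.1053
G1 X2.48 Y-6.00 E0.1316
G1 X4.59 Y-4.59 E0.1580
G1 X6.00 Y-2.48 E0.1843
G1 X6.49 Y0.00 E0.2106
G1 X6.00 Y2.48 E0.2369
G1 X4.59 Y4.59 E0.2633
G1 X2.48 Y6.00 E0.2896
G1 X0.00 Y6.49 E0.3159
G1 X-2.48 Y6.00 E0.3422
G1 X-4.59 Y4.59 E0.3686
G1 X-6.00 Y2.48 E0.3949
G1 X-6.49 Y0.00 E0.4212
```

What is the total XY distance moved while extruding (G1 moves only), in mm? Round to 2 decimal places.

40.53 mm

Sum the Euclidean lengths of each G1 segment: total = 40.53 mm.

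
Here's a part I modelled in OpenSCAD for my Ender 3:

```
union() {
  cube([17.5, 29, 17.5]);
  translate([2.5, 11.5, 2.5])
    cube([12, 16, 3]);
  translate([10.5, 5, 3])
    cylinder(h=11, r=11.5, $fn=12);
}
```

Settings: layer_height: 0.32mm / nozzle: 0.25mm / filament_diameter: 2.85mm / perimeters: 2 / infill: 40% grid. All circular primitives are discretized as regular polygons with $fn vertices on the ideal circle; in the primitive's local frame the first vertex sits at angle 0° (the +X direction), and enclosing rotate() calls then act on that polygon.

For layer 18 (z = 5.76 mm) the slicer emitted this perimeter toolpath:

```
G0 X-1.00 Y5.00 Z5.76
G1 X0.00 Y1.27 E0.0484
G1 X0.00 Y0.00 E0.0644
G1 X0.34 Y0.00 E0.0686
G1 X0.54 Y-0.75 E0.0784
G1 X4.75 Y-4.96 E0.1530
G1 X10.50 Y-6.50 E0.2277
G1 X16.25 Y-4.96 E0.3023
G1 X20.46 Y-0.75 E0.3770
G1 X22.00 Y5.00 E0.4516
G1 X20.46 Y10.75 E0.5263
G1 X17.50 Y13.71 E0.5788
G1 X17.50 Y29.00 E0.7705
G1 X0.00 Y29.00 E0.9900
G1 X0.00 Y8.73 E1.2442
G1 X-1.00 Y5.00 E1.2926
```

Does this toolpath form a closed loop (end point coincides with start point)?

yes

Start point (G0): (-1.00, 5.00). End point (last G1): the path returns to the start — closed.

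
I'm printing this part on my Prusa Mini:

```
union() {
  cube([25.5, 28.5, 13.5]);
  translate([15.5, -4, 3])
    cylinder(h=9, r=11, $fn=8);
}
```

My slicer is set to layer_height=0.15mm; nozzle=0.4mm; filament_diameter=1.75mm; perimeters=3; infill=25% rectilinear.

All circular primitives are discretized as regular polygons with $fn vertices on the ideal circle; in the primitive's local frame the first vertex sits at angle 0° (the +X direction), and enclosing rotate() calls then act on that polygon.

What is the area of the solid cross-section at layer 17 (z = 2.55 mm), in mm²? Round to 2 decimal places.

726.75 mm²

At z = 2.55 mm: the cube (footprint 25.5×28.5) is included at this height (area 726.75 mm²); the cylinder at (15.5, -4) is not intersected at this z (z outside [3, 12]); Merging all regions: only the 25.5×28.5 cube is present, so the union is just that shape — area = 726.75 mm². Overall, the cross-section is a single solid region. Net area = 726.75 mm².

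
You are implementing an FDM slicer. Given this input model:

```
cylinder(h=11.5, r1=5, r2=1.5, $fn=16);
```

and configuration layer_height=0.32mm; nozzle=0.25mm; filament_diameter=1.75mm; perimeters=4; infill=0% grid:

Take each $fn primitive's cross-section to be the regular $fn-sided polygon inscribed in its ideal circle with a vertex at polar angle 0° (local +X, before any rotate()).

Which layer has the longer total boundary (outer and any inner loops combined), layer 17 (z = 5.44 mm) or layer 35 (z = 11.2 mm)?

layer 17 (z = 5.44 mm)

Layer 17 (z = 5.44): the cone: at t=0.473 of its height the radius interpolates to r₁+(r₂−r₁)t = 3.344, giving a regular 16-gon of that circumradius (perimeter = 2·16·3.344·sin(180°/16) = 20.88 mm). So its perimeter = 20.88 mm. Layer 35 (z = 11.2): the cone contributes a regular 16-gon of circumradius 1.591 (interpolated between r1=5 and r2=1.5 at t=0.974) (perimeter = 2·16·1.591·sin(180°/16) = 9.93 mm). So its perimeter = 9.93 mm. Layer 17 is larger (20.88 vs 9.93 mm).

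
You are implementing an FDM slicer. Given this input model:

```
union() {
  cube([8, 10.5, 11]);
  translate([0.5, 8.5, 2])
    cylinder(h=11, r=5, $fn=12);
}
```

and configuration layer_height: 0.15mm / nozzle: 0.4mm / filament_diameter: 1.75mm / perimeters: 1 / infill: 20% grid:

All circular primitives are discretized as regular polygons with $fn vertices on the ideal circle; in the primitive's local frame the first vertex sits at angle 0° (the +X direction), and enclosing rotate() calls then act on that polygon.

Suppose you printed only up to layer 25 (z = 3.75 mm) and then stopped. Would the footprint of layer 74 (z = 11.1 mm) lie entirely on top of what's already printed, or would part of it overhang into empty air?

Compare the two slices. At z = 3.75: the cube is present — its section is the full 8×10.5 rectangle (area 84.00 mm²); the r=5 cylinder at (0.5, 8.5) contributes a regular 12-gon of circumradius 5 (area = (12/2)·5.000²·sin(360°/12) = 75.00 mm²); Merging all regions: the regions partially overlap — summed areas 159.00 mm² minus the doubly-counted overlap 31.68 mm² gives 127.32 mm² — area = 127.32 mm². At z = 11.1: the cube is not intersected at this z (z outside [0, 11]); the r=5 cylinder at (0.5, 8.5) gives a regular 12-gon of circumradius 5 (constant along its height) (area = (12/2)·5.000²·sin(360°/12) = 75.00 mm²); Combining (union): only the r=5 cylinder at (0.5, 8.5) is present, so the union is just that shape — area = 75.00 mm². Checking containment: the cross-section at z = 11.1 is a subset of the cross-section at z = 3.75.

entirely on top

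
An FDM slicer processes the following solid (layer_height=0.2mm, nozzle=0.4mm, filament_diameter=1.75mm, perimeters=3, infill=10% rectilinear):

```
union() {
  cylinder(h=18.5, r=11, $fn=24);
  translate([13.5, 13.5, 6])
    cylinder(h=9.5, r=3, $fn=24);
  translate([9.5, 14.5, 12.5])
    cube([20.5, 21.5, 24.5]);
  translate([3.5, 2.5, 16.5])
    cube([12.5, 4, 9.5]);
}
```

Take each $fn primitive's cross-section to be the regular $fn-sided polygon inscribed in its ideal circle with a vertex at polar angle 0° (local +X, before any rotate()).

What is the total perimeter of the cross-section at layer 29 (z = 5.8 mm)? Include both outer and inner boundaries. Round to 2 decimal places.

At z = 5.8 mm: the r=11 cylinder gives a regular 24-gon of circumradius 11 (constant along its height) (perimeter = 2·24·11.000·sin(180°/24) = 68.92 mm); the cylinder at (13.5, 13.5) is not intersected at this z (z outside [6, 15.5]); the cube at (9.5, 14.5) does not reach this height (z outside [12.5, 37]); the cube at (3.5, 2.5) is absent (z outside [16.5, 26]); Merging all regions: only the r=11 cylinder is present, so the union is just that shape — boundary = 68.92 mm. Overall, the cross-section is a single solid region. Total boundary length (outer) = 68.92 mm.

68.92 mm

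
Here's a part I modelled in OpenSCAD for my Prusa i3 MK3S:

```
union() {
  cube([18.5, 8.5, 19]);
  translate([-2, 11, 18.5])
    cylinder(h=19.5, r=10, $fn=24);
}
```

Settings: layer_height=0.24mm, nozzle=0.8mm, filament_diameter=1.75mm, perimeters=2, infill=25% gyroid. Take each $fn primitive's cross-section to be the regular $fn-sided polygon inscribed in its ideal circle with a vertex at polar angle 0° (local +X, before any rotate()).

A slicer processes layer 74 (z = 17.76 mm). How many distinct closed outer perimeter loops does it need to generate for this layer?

At z = 17.76 mm: the cube is present — its section is the full 18.5×8.5 rectangle; the cylinder at (-2, 11) is not intersected at this z (z outside [18.5, 38]); Combining (union): only the 18.5×8.5 cube is present, so the union is just that shape — 1 connected region. The result has 1 disconnected region.

1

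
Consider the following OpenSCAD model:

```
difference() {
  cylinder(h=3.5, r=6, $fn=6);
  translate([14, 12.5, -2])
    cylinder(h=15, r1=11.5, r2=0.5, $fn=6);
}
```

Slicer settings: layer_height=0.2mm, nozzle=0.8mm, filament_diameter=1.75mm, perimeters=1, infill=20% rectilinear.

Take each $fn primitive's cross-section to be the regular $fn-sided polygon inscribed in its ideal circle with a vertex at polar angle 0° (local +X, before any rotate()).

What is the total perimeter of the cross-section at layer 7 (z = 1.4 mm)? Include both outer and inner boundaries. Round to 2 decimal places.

36.00 mm

At z = 1.4 mm: the r=6 cylinder gives a regular 6-gon of circumradius 6 (constant along its height) (perimeter = 2·6·6.000·sin(180°/6) = 36.00 mm); the cone at (14, 12.5) (r1=11.5→r2=0.5) has section circumradius 9.007 here — a regular 6-gon (perimeter = 2·6·9.007·sin(180°/6) = 54.04 mm); Taking the first minus the rest: starting from the r=6 cylinder, the cone at (14, 12.5) misses the remaining region (no effect) — boundary = 36.00 mm. Overall, the cross-section is a single solid region. Total boundary length (outer) = 36.00 mm.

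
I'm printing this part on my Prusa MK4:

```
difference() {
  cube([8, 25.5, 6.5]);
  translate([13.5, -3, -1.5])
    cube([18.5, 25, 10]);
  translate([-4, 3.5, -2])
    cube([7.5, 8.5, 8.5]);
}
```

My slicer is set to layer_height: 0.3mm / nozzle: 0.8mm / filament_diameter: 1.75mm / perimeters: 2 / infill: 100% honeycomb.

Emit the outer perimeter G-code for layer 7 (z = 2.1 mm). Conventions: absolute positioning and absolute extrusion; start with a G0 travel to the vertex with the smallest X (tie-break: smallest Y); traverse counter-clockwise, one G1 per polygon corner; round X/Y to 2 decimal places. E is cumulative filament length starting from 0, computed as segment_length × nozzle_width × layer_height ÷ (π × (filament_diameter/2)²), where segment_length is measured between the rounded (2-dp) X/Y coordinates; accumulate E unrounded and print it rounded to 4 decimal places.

G0 X0.00 Y0.00 Z2.10
G1 X8.00 Y0.00 E0.7982
G1 X8.00 Y25.50 E3.3426
G1 X0.00 Y25.50 E4.1409
G1 X0.00 Y12.00 E5.4879
G1 X3.50 Y12.00 E5.8372
G1 X3.50 Y3.50 E6.6853
G1 X0.00 Y3.50 E7.0345
G1 X0.00 Y0.00 E7.3837

At z = 2.1 mm: the cube (footprint 8×25.5) is included at this height; the 18.5×25 cube at (13.5, -3) contributes its full rectangle; the cube at (-4, 3.5) (footprint 7.5×8.5) is included at this height; Taking the first minus the rest: starting from the 8×25.5 cube, the 18.5×25 cube at (13.5, -3) misses the remaining region (no effect); the 7.5×8.5 cube at (-4, 3.5) partially overlaps it — only the 29.75 mm² overlap (of its 63.75 mm²) is removed, clipping the outline — 1 connected region. The outline is a single polygon with 8 vertices. Extrusion per mm of travel: 0.8 × 0.3 / (π × 0.875²) = 0.099780. Accumulating E over each segment gives final E = 7.3837.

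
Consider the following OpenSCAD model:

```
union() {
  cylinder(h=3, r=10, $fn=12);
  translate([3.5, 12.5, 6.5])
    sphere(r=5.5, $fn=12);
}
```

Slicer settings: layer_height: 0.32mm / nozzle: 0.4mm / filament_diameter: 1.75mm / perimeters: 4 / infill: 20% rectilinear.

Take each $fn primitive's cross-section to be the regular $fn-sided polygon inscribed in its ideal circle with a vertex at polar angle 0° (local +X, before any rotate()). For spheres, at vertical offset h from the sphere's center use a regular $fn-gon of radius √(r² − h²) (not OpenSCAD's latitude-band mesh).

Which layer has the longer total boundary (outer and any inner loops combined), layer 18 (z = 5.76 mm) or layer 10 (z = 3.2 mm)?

Layer 18 (z = 5.76): the cylinder is absent (z outside [0, 3]); the r=5.5 sphere at (3.5, 12.5) contributes a regular 12-gon of circumradius √(5.5²−0.74²) = 5.450 (perimeter = 2·12·5.450·sin(180°/12) = 33.85 mm); Merging all regions: only the r=5.5 sphere at (3.5, 12.5) is present, so the union is just that shape — boundary = 33.85 mm. So its perimeter = 33.85 mm. Layer 10 (z = 3.2): the cylinder is absent (z outside [0, 3]); the r=5.5 sphere at (3.5, 12.5) contributes a regular 12-gon of circumradius √(5.5²−3.3²) = 4.400 (perimeter = 2·12·4.400·sin(180°/12) = 27.33 mm); Combining (union): only the r=5.5 sphere at (3.5, 12.5) is present, so the union is just that shape — boundary = 27.33 mm. So its perimeter = 27.33 mm. Layer 18 is larger (33.85 vs 27.33 mm).

layer 18 (z = 5.76 mm)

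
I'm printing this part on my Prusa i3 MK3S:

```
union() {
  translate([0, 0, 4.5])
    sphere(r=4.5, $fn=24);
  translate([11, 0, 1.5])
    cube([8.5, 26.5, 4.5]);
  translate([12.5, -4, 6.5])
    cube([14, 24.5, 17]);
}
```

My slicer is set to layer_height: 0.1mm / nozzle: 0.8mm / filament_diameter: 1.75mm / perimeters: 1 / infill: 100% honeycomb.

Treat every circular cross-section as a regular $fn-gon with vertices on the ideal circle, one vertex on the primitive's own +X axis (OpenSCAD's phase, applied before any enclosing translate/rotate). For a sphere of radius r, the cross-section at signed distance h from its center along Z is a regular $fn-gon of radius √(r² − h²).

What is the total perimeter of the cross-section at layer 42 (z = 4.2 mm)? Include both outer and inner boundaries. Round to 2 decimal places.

At z = 4.2 mm: the sphere: section is a regular 24-gon, circumradius = √(r²−h²) = √(4.5²−0.3²) = 4.490 (perimeter = 2·24·4.490·sin(180°/24) = 28.13 mm); the 8.5×26.5 cube at (11, 0) contributes its full rectangle (perimeter 70.00 mm); the cube at (12.5, -4) is absent (z outside [6.5, 23.5]); Combining (union): the 2 present regions are separate (no shared area or edge), so areas and boundary lengths simply add and each stays a separate island — boundary = 98.13 mm. Overall, the cross-section has 2 separate islands. Total boundary length (outer) = 98.13 mm.

98.13 mm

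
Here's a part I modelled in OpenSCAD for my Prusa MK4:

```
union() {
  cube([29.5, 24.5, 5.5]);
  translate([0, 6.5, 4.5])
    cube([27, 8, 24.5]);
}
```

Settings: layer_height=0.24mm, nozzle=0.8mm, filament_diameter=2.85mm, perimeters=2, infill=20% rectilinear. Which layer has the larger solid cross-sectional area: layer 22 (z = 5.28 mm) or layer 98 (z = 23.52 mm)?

Layer 22 (z = 5.28): the 29.5×24.5 cube contributes its full rectangle (area 722.75 mm²); the 27×8 cube at (0, 6.5) contributes its full rectangle (area 216.00 mm²); Merging all regions: the 27×8 cube at (0, 6.5) lies entirely inside the 29.5×24.5 cube, so the union is just the 29.5×24.5 cube — area = 722.75 mm². So its area = 722.75 mm². Layer 98 (z = 23.52): the cube is not intersected at this z (z outside [0, 5.5]); the 27×8 cube at (0, 6.5) contributes its full rectangle (area 216.00 mm²); Combining (union): only the 27×8 cube at (0, 6.5) is present, so the union is just that shape — area = 216.00 mm². So its area = 216.00 mm². Layer 22 is larger (722.75 vs 216.00 mm²).

layer 22 (z = 5.28 mm)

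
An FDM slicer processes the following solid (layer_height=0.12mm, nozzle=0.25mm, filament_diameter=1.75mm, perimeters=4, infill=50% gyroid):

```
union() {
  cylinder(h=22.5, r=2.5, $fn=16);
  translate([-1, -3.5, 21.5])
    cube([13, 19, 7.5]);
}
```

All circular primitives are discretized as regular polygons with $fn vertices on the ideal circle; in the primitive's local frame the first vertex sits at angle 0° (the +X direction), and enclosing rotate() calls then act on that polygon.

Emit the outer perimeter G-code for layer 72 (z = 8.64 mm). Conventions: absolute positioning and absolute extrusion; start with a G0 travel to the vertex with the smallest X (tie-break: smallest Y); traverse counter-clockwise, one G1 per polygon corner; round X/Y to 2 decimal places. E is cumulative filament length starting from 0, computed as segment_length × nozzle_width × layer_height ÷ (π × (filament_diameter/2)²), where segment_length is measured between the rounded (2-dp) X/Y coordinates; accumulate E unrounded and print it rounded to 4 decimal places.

G0 X-2.50 Y0.00 Z8.64
G1 X-2.31 Y-0.96 E0.0122
G1 X-1.77 Y-1.77 E0.0243
G1 X-0.96 Y-2.31 E0.0365
G1 X0.00 Y-2.50 E0.0487
G1 X0.96 Y-2.31 E0.0609
G1 X1.77 Y-1.77 E0.0730
G1 X2.31 Y-0.96 E0.0852
G1 X2.50 Y0.00 E0.0974
G1 X2.31 Y0.96 E0.1096
G1 X1.77 Y1.77 E0.1217
G1 X0.96 Y2.31 E0.1339
G1 X0.00 Y2.50 E0.1461
G1 X-0.96 Y2.31 E0.1583
G1 X-1.77 Y1.77 E0.1704
G1 X-2.31 Y0.96 E0.1826
G1 X-2.50 Y0.00 E0.1948

At z = 8.64 mm: the cylinder: section is a regular 16-gon, circumradius r=2.5; the cube at (-1, -3.5) is not intersected at this z (z outside [21.5, 29]); Combining (union): only the r=2.5 cylinder is present, so the union is just that shape — 1 connected region. The outline is a single polygon with 16 vertices. Extrusion per mm of travel: 0.25 × 0.12 / (π × 0.875²) = 0.012473. Accumulating E over each segment gives final E = 0.1948.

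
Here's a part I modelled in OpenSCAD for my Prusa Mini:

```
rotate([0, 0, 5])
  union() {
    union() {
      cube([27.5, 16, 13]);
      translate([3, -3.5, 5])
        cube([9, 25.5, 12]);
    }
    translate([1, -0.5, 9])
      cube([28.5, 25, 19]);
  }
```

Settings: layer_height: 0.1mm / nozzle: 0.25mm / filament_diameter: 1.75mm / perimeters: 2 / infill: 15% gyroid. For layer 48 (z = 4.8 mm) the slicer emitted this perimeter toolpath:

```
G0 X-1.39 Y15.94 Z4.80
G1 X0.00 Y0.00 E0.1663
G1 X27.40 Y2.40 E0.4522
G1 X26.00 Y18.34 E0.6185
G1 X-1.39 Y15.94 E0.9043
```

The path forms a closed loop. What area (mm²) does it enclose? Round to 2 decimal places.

Apply the shoelace formula to the sequence of (X, Y) vertices; enclosed area = 440.02 mm².

440.02 mm²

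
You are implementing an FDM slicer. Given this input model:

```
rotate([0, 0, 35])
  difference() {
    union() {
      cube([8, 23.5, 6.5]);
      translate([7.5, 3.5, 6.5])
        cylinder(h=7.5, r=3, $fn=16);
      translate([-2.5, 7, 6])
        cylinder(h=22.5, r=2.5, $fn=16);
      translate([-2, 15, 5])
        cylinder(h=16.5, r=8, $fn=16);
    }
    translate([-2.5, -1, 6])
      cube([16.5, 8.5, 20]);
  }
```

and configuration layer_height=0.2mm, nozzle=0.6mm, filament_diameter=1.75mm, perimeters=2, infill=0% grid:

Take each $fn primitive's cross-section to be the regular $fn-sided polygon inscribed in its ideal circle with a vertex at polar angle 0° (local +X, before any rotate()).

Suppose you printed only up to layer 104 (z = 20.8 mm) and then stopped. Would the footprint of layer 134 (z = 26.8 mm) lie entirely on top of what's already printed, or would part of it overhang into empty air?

part overhangs

Compare the two slices. At z = 20.8: the cube is not intersected at this z (z outside [0, 6.5]); the cylinder at (7.5, 3.5) does not reach this height (z outside [6.5, 14]); the cylinder at (-2.5, 7): section is a regular 16-gon, circumradius r=2.5 (area = (16/2)·2.500²·sin(360°/16) = 19.13 mm²); the cylinder at (-2, 15): section is a regular 16-gon, circumradius r=8 (area = (16/2)·8.000²·sin(360°/16) = 195.93 mm²); Merging all regions: the regions partially overlap — summed areas 215.07 mm² minus the doubly-counted overlap 8.32 mm² gives 206.74 mm² — area = 206.74 mm²; the 16.5×8.5 cube at (-2.5, -1) contributes its full rectangle (area 140.25 mm²); Subtracting the remaining from the first: starting from that combined region (206.74 mm²), the 16.5×8.5 cube at (-2.5, -1) partially overlaps it — only the 6.04 mm² overlap (of its 140.25 mm²) is removed, clipping the outline — area = 200.70 mm²; (rotated 35° about Z; rotation is an isometry so areas/perimeters/island counts are preserved). At z = 26.8: the cube is not intersected at this z (z outside [0, 6.5]); the cylinder at (7.5, 3.5) is not intersected at this z (z outside [6.5, 14]); the r=2.5 cylinder at (-2.5, 7) contributes a regular 16-gon of circumradius 2.5 (area = (16/2)·2.500²·sin(360°/16) = 19.13 mm²); the cylinder at (-2, 15) does not reach this height (z outside [5, 21.5]); Taking the union: only the r=2.5 cylinder at (-2.5, 7) is present, so the union is just that shape — area = 19.13 mm²; the cube at (-2.5, -1) is absent (z outside [6, 26]); Taking the first minus the rest: none of the subtracted shapes is present at this height, so the result so far is unchanged — area = 19.13 mm²; (whole slice rotated 35° about Z — lengths, areas and connectivity unchanged). Checking containment: at z = 26.8 the cross-section extends beyond the z = 20.8 cross-section by about 6.01 mm².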